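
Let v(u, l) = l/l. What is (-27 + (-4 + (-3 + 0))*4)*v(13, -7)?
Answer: -55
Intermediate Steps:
v(u, l) = 1
(-27 + (-4 + (-3 + 0))*4)*v(13, -7) = (-27 + (-4 + (-3 + 0))*4)*1 = (-27 + (-4 - 3)*4)*1 = (-27 - 7*4)*1 = (-27 - 28)*1 = -55*1 = -55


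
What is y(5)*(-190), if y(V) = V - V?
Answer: 0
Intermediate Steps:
y(V) = 0
y(5)*(-190) = 0*(-190) = 0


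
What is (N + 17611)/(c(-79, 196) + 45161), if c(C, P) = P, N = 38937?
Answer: 56548/45357 ≈ 1.2467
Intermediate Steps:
(N + 17611)/(c(-79, 196) + 45161) = (38937 + 17611)/(196 + 45161) = 56548/45357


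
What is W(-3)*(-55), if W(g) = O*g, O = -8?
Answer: -1320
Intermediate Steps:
W(g) = -8*g
W(-3)*(-55) = -8*(-3)*(-55) = 24*(-55) = -1320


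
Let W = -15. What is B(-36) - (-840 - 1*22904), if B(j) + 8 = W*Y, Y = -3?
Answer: 23781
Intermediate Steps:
B(j) = 37 (B(j) = -8 - 15*(-3) = -8 + 45 = 37)
B(-36) - (-840 - 1*22904) = 37 - (-840 - 1*22904) = 37 - (-840 - 22904) = 37 - 1*(-23744) = 37 + 23744 = 23781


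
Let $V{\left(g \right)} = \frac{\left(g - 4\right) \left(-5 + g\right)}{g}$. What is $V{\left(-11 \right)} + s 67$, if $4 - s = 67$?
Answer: $- \frac{46671}{11} \approx -4242.8$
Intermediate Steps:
$s = -63$ ($s = 4 - 67 = -63$)
$V{\left(g \right)} = \frac{\left(-5 + g\right) \left(-4 + g\right)}{g}$ ($V{\left(g \right)} = \frac{\left(-4 + g\right) \left(-5 + g\right)}{g} = \frac{\left(-5 + g\right) \left(-4 + g\right)}{g}$)
$V{\left(-11 \right)} + s 67 = \left(-9 - 11 + \frac{20}{-11}\right) - 4221 = \left(-9 - 11 + 20 \left(- \frac{1}{11}\right)\right) - 4221 = \left(-9 - 11 - \frac{20}{11}\right) - 4221 = - \frac{240}{11} - 4221 = - \frac{46671}{11}$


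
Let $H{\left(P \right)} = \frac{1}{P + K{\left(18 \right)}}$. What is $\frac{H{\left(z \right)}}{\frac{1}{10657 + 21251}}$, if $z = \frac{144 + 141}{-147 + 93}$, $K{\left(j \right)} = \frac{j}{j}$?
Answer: $- \frac{574344}{77} \approx -7459.0$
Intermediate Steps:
$K{\left(j \right)} = 1$
$z = - \frac{95}{18}$ ($z = \frac{285}{-54} = 285 \left(- \frac{1}{54}\right) = - \frac{95}{18} \approx -5.2778$)
$H{\left(P \right)} = \frac{1}{1 + P}$ ($H{\left(P \right)} = \frac{1}{P + 1} = \frac{1}{1 + P}$)
$\frac{H{\left(z \right)}}{\frac{1}{10657 + 21251}} = \frac{1}{\left(1 - \frac{95}{18}\right) \frac{1}{10657 + 21251}} = \frac{1}{\left(- \frac{77}{18}\right) \frac{1}{31908}} = - \frac{18 \frac{1}{\frac{1}{31908}}}{77} = \left(- \frac{18}{77}\right) 31908 = - \frac{574344}{77}$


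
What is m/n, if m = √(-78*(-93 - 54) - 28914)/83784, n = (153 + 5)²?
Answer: I*√4362/1045791888 ≈ 6.3153e-8*I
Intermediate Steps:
n = 24964 (n = 158² = 24964)
m = I*√4362/41892 (m = √(-78*(-147) - 28914)*(1/83784) = √(11466 - 28914)*(1/83784) = √(-17448)*(1/83784) = (2*I*√4362)*(1/83784) = I*√4362/41892 ≈ 0.0015766*I)
m/n = (I*√4362/41892)/24964 = (I*√4362/41892)*(1/24964) = I*√4362/1045791888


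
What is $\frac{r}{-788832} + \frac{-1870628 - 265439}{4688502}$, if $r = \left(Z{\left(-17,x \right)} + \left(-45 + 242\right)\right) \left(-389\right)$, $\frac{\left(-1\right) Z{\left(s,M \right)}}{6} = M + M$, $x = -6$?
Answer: $- \frac{199064744327}{616406734944} \approx -0.32294$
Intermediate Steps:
$Z{\left(s,M \right)} = - 12 M$ ($Z{\left(s,M \right)} = - 6 \left(M + M\right) = - 6 \cdot 2 M = - 12 M$)
$r = -104641$ ($r = \left(\left(-12\right) \left(-6\right) + \left(-45 + 242\right)\right) \left(-389\right) = \left(72 + 197\right) \left(-389\right) = 269 \left(-389\right) = -104641$)
$\frac{r}{-788832} + \frac{-1870628 - 265439}{4688502} = - \frac{104641}{-788832} + \frac{-1870628 - 265439}{4688502} = \left(-104641\right) \left(- \frac{1}{788832}\right) - \frac{2136067}{4688502} = \frac{104641}{788832} - \frac{2136067}{4688502} = - \frac{199064744327}{616406734944}$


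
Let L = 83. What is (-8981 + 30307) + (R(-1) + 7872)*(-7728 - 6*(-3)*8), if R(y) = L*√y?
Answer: -59679922 - 629472*I ≈ -5.968e+7 - 6.2947e+5*I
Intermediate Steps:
R(y) = 83*√y
(-8981 + 30307) + (R(-1) + 7872)*(-7728 - 6*(-3)*8) = (-8981 + 30307) + (83*√(-1) + 7872)*(-7728 - 6*(-3)*8) = 21326 + (83*I + 7872)*(-7728 + 18*8) = 21326 + (7872 + 83*I)*(-7728 + 144) = 21326 + (7872 + 83*I)*(-7584) = 21326 + (-59701248 - 629472*I) = -59679922 - 629472*I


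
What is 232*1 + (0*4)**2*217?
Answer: 232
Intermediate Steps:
232*1 + (0*4)**2*217 = 232 + 0**2*217 = 232 + 0*217 = 232 + 0 = 232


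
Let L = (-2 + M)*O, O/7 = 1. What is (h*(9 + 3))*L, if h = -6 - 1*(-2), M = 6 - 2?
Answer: -672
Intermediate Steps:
M = 4
O = 7 (O = 7*1 = 7)
h = -4 (h = -6 + 2 = -4)
L = 14 (L = (-2 + 4)*7 = 2*7 = 14)
(h*(9 + 3))*L = -4*(9 + 3)*14 = -4*12*14 = -48*14 = -672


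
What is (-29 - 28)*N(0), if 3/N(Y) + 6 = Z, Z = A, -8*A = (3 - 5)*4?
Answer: 171/5 ≈ 34.200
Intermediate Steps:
A = 1 (A = -(3 - 5)*4/8 = -(-1)*4/4 = -⅛*(-8) = 1)
Z = 1
N(Y) = -⅗ (N(Y) = 3/(-6 + 1) = 3/(-5) = 3*(-⅕) = -⅗)
(-29 - 28)*N(0) = (-29 - 28)*(-⅗) = -57*(-⅗) = 171/5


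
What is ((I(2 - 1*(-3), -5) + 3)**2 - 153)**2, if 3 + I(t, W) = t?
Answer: 16384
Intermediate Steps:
I(t, W) = -3 + t
((I(2 - 1*(-3), -5) + 3)**2 - 153)**2 = (((-3 + (2 - 1*(-3))) + 3)**2 - 153)**2 = (((-3 + (2 + 3)) + 3)**2 - 153)**2 = (((-3 + 5) + 3)**2 - 153)**2 = ((2 + 3)**2 - 153)**2 = (5**2 - 153)**2 = (25 - 153)**2 = (-128)**2 = 16384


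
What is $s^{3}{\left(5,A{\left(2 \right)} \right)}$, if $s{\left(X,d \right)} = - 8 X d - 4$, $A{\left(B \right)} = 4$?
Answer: $-4410944$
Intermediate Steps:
$s{\left(X,d \right)} = -4 - 8 X d$ ($s{\left(X,d \right)} = - 8 X d - 4 = -4 - 8 X d$)
$s^{3}{\left(5,A{\left(2 \right)} \right)} = \left(-4 - 40 \cdot 4\right)^{3} = \left(-4 - 160\right)^{3} = \left(-164\right)^{3} = -4410944$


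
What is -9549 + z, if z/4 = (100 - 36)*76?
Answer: 9907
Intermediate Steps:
z = 19456 (z = 4*((100 - 36)*76) = 4*(64*76) = 4*4864 = 19456)
-9549 + z = -9549 + 19456 = 9907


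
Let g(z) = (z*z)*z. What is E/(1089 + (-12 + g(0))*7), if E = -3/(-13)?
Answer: 1/4355 ≈ 0.00022962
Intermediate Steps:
E = 3/13 (E = -3*(-1/13) = 3/13 ≈ 0.23077)
g(z) = z³ (g(z) = z²*z = z³)
E/(1089 + (-12 + g(0))*7) = (3/13)/(1089 + (-12 + 0³)*7) = (3/13)/(1089 + (-12 + 0)*7) = (3/13)/(1089 - 12*7) = (3/13)/(1089 - 84) = (3/13)/1005 = (1/1005)*(3/13) = 1/4355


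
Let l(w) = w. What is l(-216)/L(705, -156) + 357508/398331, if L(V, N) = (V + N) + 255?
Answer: 16783078/26688177 ≈ 0.62886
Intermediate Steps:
L(V, N) = 255 + N + V (L(V, N) = (N + V) + 255 = 255 + N + V)
l(-216)/L(705, -156) + 357508/398331 = -216/(255 - 156 + 705) + 357508/398331 = -216/804 + 357508*(1/398331) = -216*1/804 + 357508/398331 = -18/67 + 357508/398331 = 16783078/26688177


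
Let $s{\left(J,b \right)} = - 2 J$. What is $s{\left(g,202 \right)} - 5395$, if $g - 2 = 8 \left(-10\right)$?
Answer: $-5239$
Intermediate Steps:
$g = -78$ ($g = 2 + 8 \left(-10\right) = 2 - 80 = -78$)
$s{\left(g,202 \right)} - 5395 = \left(-2\right) \left(-78\right) - 5395 = 156 - 5395 = -5239$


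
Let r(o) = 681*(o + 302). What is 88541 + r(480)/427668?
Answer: 27802265/314 ≈ 88542.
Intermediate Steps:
r(o) = 205662 + 681*o (r(o) = 681*(302 + o) = 205662 + 681*o)
88541 + r(480)/427668 = 88541 + (205662 + 681*480)/427668 = 88541 + (205662 + 326880)*(1/427668) = 88541 + 532542*(1/427668) = 88541 + 391/314 = 27802265/314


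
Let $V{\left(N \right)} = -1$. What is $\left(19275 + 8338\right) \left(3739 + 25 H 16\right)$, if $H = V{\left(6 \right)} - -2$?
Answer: $114290207$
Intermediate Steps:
$H = 1$ ($H = -1 - -2 = -1 + 2 = 1$)
$\left(19275 + 8338\right) \left(3739 + 25 H 16\right) = \left(19275 + 8338\right) \left(3739 + 25 \cdot 1 \cdot 16\right) = 27613 \left(3739 + 25 \cdot 16\right) = 27613 \left(3739 + 400\right) = 27613 \cdot 4139 = 114290207$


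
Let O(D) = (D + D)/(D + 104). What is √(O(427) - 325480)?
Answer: I*√10196912534/177 ≈ 570.51*I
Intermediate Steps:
O(D) = 2*D/(104 + D) (O(D) = (2*D)/(104 + D) = 2*D/(104 + D))
√(O(427) - 325480) = √(2*427/(104 + 427) - 325480) = √(2*427/531 - 325480) = √(2*427*(1/531) - 325480) = √(854/531 - 325480) = √(-172829026/531) = I*√10196912534/177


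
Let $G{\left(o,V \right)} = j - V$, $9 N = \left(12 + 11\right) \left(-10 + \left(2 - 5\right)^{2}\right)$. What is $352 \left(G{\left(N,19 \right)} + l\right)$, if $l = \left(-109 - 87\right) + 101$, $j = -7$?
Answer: $-42592$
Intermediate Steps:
$N = - \frac{23}{9}$ ($N = \frac{\left(12 + 11\right) \left(-10 + \left(2 - 5\right)^{2}\right)}{9} = \frac{23 \left(-10 + \left(-3\right)^{2}\right)}{9} = \frac{23 \left(-10 + 9\right)}{9} = \frac{23 \left(-1\right)}{9} = \frac{1}{9} \left(-23\right) = - \frac{23}{9} \approx -2.5556$)
$l = -95$ ($l = -196 + 101 = -95$)
$G{\left(o,V \right)} = -7 - V$
$352 \left(G{\left(N,19 \right)} + l\right) = 352 \left(\left(-7 - 19\right) - 95\right) = 352 \left(-26 - 95\right) = 352 \left(-121\right) = -42592$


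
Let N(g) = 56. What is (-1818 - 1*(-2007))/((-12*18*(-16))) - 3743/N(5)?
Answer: -59839/896 ≈ -66.785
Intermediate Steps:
(-1818 - 1*(-2007))/((-12*18*(-16))) - 3743/N(5) = (-1818 - 1*(-2007))/((-12*18*(-16))) - 3743/56 = (-1818 + 2007)/((-216*(-16))) - 3743*1/56 = 189/3456 - 3743/56 = 189*(1/3456) - 3743/56 = 7/128 - 3743/56 = -59839/896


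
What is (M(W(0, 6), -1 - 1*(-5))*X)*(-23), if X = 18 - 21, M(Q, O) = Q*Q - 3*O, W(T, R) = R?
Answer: 1656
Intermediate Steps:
M(Q, O) = Q**2 - 3*O
X = -3
(M(W(0, 6), -1 - 1*(-5))*X)*(-23) = ((6**2 - 3*(-1 - 1*(-5)))*(-3))*(-23) = ((36 - 3*(-1 + 5))*(-3))*(-23) = ((36 - 3*4)*(-3))*(-23) = ((36 - 12)*(-3))*(-23) = (24*(-3))*(-23) = -72*(-23) = 1656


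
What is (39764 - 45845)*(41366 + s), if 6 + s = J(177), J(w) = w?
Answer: -252586497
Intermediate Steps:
s = 171 (s = -6 + 177 = 171)
(39764 - 45845)*(41366 + s) = (39764 - 45845)*(41366 + 171) = -6081*41537 = -252586497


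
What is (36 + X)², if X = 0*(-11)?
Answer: 1296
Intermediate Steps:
X = 0
(36 + X)² = (36 + 0)² = 36² = 1296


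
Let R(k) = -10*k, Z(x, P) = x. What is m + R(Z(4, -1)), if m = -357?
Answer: -397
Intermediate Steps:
m + R(Z(4, -1)) = -357 - 10*4 = -357 - 40 = -397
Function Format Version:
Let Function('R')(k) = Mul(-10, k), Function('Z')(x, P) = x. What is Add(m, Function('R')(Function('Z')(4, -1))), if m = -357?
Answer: -397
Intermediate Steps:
Add(m, Function('R')(Function('Z')(4, -1))) = Add(-357, Mul(-10, 4)) = Add(-357, -40) = -397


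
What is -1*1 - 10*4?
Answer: -41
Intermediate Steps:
-1*1 - 10*4 = -1 - 40 = -41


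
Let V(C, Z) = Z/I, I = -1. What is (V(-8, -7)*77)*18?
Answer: 9702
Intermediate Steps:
V(C, Z) = -Z (V(C, Z) = Z/(-1) = Z*(-1) = -Z)
(V(-8, -7)*77)*18 = (-1*(-7)*77)*18 = (7*77)*18 = 539*18 = 9702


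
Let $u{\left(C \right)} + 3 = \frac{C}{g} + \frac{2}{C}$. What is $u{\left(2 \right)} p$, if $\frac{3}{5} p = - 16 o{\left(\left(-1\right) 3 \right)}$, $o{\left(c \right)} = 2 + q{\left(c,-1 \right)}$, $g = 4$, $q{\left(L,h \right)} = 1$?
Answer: $120$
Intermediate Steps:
$u{\left(C \right)} = -3 + \frac{2}{C} + \frac{C}{4}$ ($u{\left(C \right)} = -3 + \left(\frac{C}{4} + \frac{2}{C}\right) = -3 + \left(\frac{2}{C} + \frac{C}{4}\right) = -3 + \frac{2}{C} + \frac{C}{4}$)
$o{\left(c \right)} = 3$ ($o{\left(c \right)} = 2 + 1 = 3$)
$p = -80$ ($p = \frac{5 \left(\left(-16\right) 3\right)}{3} = \frac{5}{3} \left(-48\right) = -80$)
$u{\left(2 \right)} p = \left(-3 + \frac{2}{2} + \frac{1}{4} \cdot 2\right) \left(-80\right) = \left(-3 + 2 \cdot \frac{1}{2} + \frac{1}{2}\right) \left(-80\right) = \left(-3 + 1 + \frac{1}{2}\right) \left(-80\right) = \left(- \frac{3}{2}\right) \left(-80\right) = 120$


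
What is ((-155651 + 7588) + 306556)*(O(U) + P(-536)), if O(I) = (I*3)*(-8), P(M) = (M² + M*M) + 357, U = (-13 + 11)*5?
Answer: 91163430177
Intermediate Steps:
U = -10 (U = -2*5 = -10)
P(M) = 357 + 2*M² (P(M) = (M² + M²) + 357 = 2*M² + 357 = 357 + 2*M²)
O(I) = -24*I (O(I) = (3*I)*(-8) = -24*I)
((-155651 + 7588) + 306556)*(O(U) + P(-536)) = ((-155651 + 7588) + 306556)*(-24*(-10) + (357 + 2*(-536)²)) = (-148063 + 306556)*(240 + (357 + 2*287296)) = 158493*(240 + (357 + 574592)) = 158493*(240 + 574949) = 158493*575189 = 91163430177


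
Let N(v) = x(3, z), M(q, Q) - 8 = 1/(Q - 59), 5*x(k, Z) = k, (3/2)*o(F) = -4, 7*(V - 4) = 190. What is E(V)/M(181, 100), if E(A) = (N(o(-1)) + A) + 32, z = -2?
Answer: 91471/11515 ≈ 7.9436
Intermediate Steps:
V = 218/7 (V = 4 + (1/7)*190 = 4 + 190/7 = 218/7 ≈ 31.143)
o(F) = -8/3 (o(F) = (2/3)*(-4) = -8/3)
x(k, Z) = k/5
M(q, Q) = 8 + 1/(-59 + Q) (M(q, Q) = 8 + 1/(Q - 59) = 8 + 1/(-59 + Q))
N(v) = 3/5 (N(v) = (1/5)*3 = 3/5)
E(A) = 163/5 + A (E(A) = (3/5 + A) + 32 = 163/5 + A)
E(V)/M(181, 100) = (163/5 + 218/7)/(((-471 + 8*100)/(-59 + 100))) = 2231/(35*(((-471 + 800)/41))) = 2231/(35*(((1/41)*329))) = 2231/(35*(329/41)) = (2231/35)*(41/329) = 91471/11515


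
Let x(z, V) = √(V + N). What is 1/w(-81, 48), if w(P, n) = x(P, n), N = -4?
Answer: √11/22 ≈ 0.15076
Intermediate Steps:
x(z, V) = √(-4 + V) (x(z, V) = √(V - 4) = √(-4 + V))
w(P, n) = √(-4 + n)
1/w(-81, 48) = 1/(√(-4 + 48)) = 1/(√44) = 1/(2*√11) = √11/22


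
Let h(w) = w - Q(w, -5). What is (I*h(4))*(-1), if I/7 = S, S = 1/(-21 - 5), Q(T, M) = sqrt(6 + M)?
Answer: 21/26 ≈ 0.80769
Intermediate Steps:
h(w) = -1 + w (h(w) = w - sqrt(6 - 5) = w - sqrt(1) = w - 1*1 = w - 1 = -1 + w)
S = -1/26 (S = 1/(-26) = -1/26 ≈ -0.038462)
I = -7/26 (I = 7*(-1/26) = -7/26 ≈ -0.26923)
(I*h(4))*(-1) = -7*(-1 + 4)/26*(-1) = -7/26*3*(-1) = -21/26*(-1) = 21/26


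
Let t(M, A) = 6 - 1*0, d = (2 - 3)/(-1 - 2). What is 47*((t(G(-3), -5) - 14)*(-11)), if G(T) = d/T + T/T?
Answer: 4136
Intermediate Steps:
d = 1/3 (d = -1/(-3) = -1*(-1/3) = 1/3 ≈ 0.33333)
G(T) = 1 + 1/(3*T) (G(T) = 1/(3*T) + T/T = 1/(3*T) + 1 = 1 + 1/(3*T))
t(M, A) = 6 (t(M, A) = 6 + 0 = 6)
47*((t(G(-3), -5) - 14)*(-11)) = 47*((6 - 14)*(-11)) = 47*(-8*(-11)) = 47*88 = 4136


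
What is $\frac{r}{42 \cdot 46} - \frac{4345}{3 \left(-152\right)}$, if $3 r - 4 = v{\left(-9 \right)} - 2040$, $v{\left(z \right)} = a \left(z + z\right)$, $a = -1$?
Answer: $\frac{2021951}{220248} \approx 9.1803$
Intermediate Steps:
$v{\left(z \right)} = - 2 z$ ($v{\left(z \right)} = - (z + z) = - 2 z$)
$r = - \frac{2018}{3}$ ($r = \frac{4}{3} + \frac{\left(-2\right) \left(-9\right) - 2040}{3} = \frac{4}{3} + \frac{18 - 2040}{3} = \frac{4}{3} + \frac{1}{3} \left(-2022\right) = \frac{4}{3} - 674 = - \frac{2018}{3} \approx -672.67$)
$\frac{r}{42 \cdot 46} - \frac{4345}{3 \left(-152\right)} = - \frac{2018}{3 \cdot 42 \cdot 46} - \frac{4345}{3 \left(-152\right)} = - \frac{2018}{3 \cdot 1932} - \frac{4345}{-456} = \left(- \frac{2018}{3}\right) \frac{1}{1932} - - \frac{4345}{456} = - \frac{1009}{2898} + \frac{4345}{456} = \frac{2021951}{220248}$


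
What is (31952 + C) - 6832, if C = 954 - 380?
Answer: 25694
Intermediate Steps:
C = 574
(31952 + C) - 6832 = (31952 + 574) - 6832 = 32526 - 6832 = 25694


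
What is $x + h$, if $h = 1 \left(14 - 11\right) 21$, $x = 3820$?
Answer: $3883$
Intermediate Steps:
$h = 63$ ($h = 1 \left(14 - 11\right) 21 = 1 \cdot 3 \cdot 21 = 3 \cdot 21 = 63$)
$x + h = 3820 + 63 = 3883$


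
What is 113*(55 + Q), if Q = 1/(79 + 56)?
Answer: 839138/135 ≈ 6215.8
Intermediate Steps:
Q = 1/135 ≈ 0.0074074
113*(55 + Q) = 113*(55 + 1/135) = 113*(7426/135) = 839138/135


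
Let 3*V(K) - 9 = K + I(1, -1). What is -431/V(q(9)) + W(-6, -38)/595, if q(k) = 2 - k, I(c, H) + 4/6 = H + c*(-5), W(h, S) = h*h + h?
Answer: 65955/238 ≈ 277.12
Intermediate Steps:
W(h, S) = h + h**2 (W(h, S) = h**2 + h = h + h**2)
I(c, H) = -2/3 + H - 5*c (I(c, H) = -2/3 + (H + c*(-5)) = -2/3 + (H - 5*c) = -2/3 + H - 5*c)
V(K) = 7/9 + K/3 (V(K) = 3 + (K + (-2/3 - 1 - 5*1))/3 = 3 + (K + (-2/3 - 1 - 5))/3 = 3 + (K - 20/3)/3 = 3 + (-20/3 + K)/3 = 3 + (-20/9 + K/3) = 7/9 + K/3)
-431/V(q(9)) + W(-6, -38)/595 = -431/(7/9 + (2 - 1*9)/3) - 6*(1 - 6)/595 = -431/(7/9 + (2 - 9)/3) - 6*(-5)*(1/595) = -431/(7/9 + (1/3)*(-7)) + 30*(1/595) = -431/(7/9 - 7/3) + 6/119 = -431/(-14/9) + 6/119 = -431*(-9/14) + 6/119 = 3879/14 + 6/119 = 65955/238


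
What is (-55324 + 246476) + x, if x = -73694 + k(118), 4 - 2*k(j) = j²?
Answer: 110498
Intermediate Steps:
k(j) = 2 - j²/2
x = -80654 (x = -73694 + (2 - ½*118²) = -73694 + (2 - ½*13924) = -73694 + (2 - 6962) = -73694 - 6960 = -80654)
(-55324 + 246476) + x = (-55324 + 246476) - 80654 = 191152 - 80654 = 110498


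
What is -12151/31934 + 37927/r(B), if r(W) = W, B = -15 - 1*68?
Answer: -1212169351/2650522 ≈ -457.33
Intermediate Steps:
B = -83 (B = -15 - 68 = -83)
-12151/31934 + 37927/r(B) = -12151/31934 + 37927/(-83) = -12151*1/31934 + 37927*(-1/83) = -12151/31934 - 37927/83 = -1212169351/2650522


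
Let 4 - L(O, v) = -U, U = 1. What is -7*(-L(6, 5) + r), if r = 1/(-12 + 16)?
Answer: 133/4 ≈ 33.250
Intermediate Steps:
L(O, v) = 5 (L(O, v) = 4 - (-1) = 4 - 1*(-1) = 4 + 1 = 5)
r = 1/4 ≈ 0.25000
-7*(-L(6, 5) + r) = -7*(-1*5 + 1/4) = -7*(-5 + 1/4) = -7*(-19/4) = 133/4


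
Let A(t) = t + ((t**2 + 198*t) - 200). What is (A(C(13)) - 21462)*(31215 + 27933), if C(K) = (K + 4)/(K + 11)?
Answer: -20366350333/16 ≈ -1.2729e+9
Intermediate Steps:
C(K) = (4 + K)/(11 + K)
A(t) = -200 + t**2 + 199*t (A(t) = t + (-200 + t**2 + 198*t) = -200 + t**2 + 199*t)
(A(C(13)) - 21462)*(31215 + 27933) = ((-200 + ((4 + 13)/(11 + 13))**2 + 199*((4 + 13)/(11 + 13))) - 21462)*(31215 + 27933) = ((-200 + (17/24)**2 + 199*(17/24)) - 21462)*59148 = ((-200 + 289/576 + 3383/24) - 21462)*59148 = (-33719/576 - 21462)*59148 = -12395831/576*59148 = -20366350333/16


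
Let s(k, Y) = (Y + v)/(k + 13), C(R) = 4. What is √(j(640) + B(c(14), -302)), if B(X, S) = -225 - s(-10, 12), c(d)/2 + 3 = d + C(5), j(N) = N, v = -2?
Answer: √3705/3 ≈ 20.290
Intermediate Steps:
c(d) = 2 + 2*d (c(d) = -6 + 2*(d + 4) = -6 + 2*(4 + d) = -6 + (8 + 2*d) = 2 + 2*d)
s(k, Y) = (-2 + Y)/(13 + k) (s(k, Y) = (Y - 2)/(k + 13) = (-2 + Y)/(13 + k))
B(X, S) = -685/3 (B(X, S) = -225 - (-2 + 12)/(13 - 10) = -225 - 10/3 = -685/3)
√(j(640) + B(c(14), -302)) = √(640 - 685/3) = √(1235/3) = √3705/3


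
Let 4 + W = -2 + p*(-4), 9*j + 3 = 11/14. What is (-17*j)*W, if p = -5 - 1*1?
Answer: 527/7 ≈ 75.286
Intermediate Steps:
p = -6 (p = -5 - 1 = -6)
j = -31/126 (j = -1/3 + (11/14)/9 = -1/3 + (11*(1/14))/9 = -1/3 + (1/9)*(11/14) = -1/3 + 11/126 = -31/126 ≈ -0.24603)
W = 18 (W = -4 + (-2 - 6*(-4)) = -4 + (-2 + 24) = -4 + 22 = 18)
(-17*j)*W = -17*(-31/126)*18 = (527/126)*18 = 527/7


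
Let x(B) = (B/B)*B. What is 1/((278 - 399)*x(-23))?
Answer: 1/2783 ≈ 0.00035932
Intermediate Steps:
x(B) = B (x(B) = 1*B = B)
1/((278 - 399)*x(-23)) = 1/((278 - 399)*(-23)) = -1/23/(-121) = -1/121*(-1/23) = 1/2783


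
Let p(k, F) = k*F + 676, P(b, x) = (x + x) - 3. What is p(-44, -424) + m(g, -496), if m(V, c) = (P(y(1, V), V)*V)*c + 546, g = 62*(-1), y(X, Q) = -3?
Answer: -3885626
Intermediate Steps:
P(b, x) = -3 + 2*x (P(b, x) = 2*x - 3 = -3 + 2*x)
p(k, F) = 676 + F*k (p(k, F) = F*k + 676 = 676 + F*k)
g = -62
m(V, c) = 546 + V*c*(-3 + 2*V) (m(V, c) = ((-3 + 2*V)*V)*c + 546 = (V*(-3 + 2*V))*c + 546 = V*c*(-3 + 2*V) + 546 = 546 + V*c*(-3 + 2*V))
p(-44, -424) + m(g, -496) = (676 - 424*(-44)) + (546 - 62*(-496)*(-3 + 2*(-62))) = (676 + 18656) + (546 - 62*(-496)*(-3 - 124)) = 19332 + (546 - 62*(-496)*(-127)) = 19332 + (546 - 3905504) = 19332 - 3904958 = -3885626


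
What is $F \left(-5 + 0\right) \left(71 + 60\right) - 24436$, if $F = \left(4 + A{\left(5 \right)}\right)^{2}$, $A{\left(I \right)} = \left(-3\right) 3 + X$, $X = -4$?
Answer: $-77491$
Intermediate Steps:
$A{\left(I \right)} = -13$ ($A{\left(I \right)} = \left(-3\right) 3 - 4 = -9 - 4 = -13$)
$F = 81$ ($F = \left(4 - 13\right)^{2} = \left(-9\right)^{2} = 81$)
$F \left(-5 + 0\right) \left(71 + 60\right) - 24436 = 81 \left(-5 + 0\right) \left(71 + 60\right) - 24436 = 81 \left(-5\right) 131 - 24436 = \left(-405\right) 131 - 24436 = -53055 - 24436 = -77491$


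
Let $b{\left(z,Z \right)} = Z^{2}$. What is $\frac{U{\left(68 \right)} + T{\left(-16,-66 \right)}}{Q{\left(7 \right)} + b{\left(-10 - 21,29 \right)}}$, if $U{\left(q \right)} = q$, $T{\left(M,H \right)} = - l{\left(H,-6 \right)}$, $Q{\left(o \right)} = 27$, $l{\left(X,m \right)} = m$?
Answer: $\frac{37}{434} \approx 0.085253$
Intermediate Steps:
$T{\left(M,H \right)} = 6$ ($T{\left(M,H \right)} = \left(-1\right) \left(-6\right) = 6$)
$\frac{U{\left(68 \right)} + T{\left(-16,-66 \right)}}{Q{\left(7 \right)} + b{\left(-10 - 21,29 \right)}} = \frac{68 + 6}{27 + 29^{2}} = \frac{74}{27 + 841} = \frac{74}{868} = 74 \cdot \frac{1}{868} = \frac{37}{434}$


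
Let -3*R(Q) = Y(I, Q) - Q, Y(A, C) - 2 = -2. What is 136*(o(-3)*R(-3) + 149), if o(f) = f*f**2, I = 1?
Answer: 23936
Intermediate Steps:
Y(A, C) = 0 (Y(A, C) = 2 - 2 = 0)
R(Q) = Q/3 (R(Q) = -(0 - Q)/3 = -(-1)*Q/3 = Q/3)
o(f) = f**3
136*(o(-3)*R(-3) + 149) = 136*((-3)**3*((1/3)*(-3)) + 149) = 136*(-27*(-1) + 149) = 136*(27 + 149) = 136*176 = 23936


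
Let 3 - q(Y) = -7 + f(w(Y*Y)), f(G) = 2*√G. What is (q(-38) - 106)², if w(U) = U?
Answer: 29584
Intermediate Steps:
q(Y) = 10 - 2*√(Y²) (q(Y) = 3 - (-7 + 2*√(Y*Y)) = 3 - (-7 + 2*√(Y²)) = 3 + (7 - 2*√(Y²)) = 10 - 2*√(Y²))
(q(-38) - 106)² = ((10 - 2*√((-38)²)) - 106)² = ((10 - 2*√1444) - 106)² = ((10 - 2*38) - 106)² = ((10 - 76) - 106)² = (-66 - 106)² = (-172)² = 29584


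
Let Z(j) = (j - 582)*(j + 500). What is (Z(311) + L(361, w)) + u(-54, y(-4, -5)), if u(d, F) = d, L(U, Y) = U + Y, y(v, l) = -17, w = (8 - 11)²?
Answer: -219465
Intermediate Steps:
w = 9 (w = (-3)² = 9)
Z(j) = (-582 + j)*(500 + j)
(Z(311) + L(361, w)) + u(-54, y(-4, -5)) = ((-291000 + 311² - 82*311) + (361 + 9)) - 54 = ((-291000 + 96721 - 25502) + 370) - 54 = (-219781 + 370) - 54 = -219411 - 54 = -219465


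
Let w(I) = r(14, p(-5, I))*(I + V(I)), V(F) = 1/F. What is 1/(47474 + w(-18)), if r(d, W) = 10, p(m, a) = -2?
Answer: 9/425641 ≈ 2.1145e-5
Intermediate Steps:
w(I) = 10*I + 10/I (w(I) = 10*(I + 1/I) = 10*I + 10/I)
1/(47474 + w(-18)) = 1/(47474 + (10*(-18) + 10/(-18))) = 1/(47474 + (-180 + 10*(-1/18))) = 1/(47474 + (-180 - 5/9)) = 1/(47474 - 1625/9) = 1/(425641/9) = 9/425641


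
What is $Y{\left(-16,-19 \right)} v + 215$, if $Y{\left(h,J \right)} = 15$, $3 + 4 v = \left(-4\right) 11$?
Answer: $\frac{155}{4} \approx 38.75$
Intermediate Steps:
$v = - \frac{47}{4}$ ($v = - \frac{3}{4} + \frac{\left(-4\right) 11}{4} = - \frac{3}{4} + \frac{1}{4} \left(-44\right) = - \frac{3}{4} - 11 = - \frac{47}{4} \approx -11.75$)
$Y{\left(-16,-19 \right)} v + 215 = 15 \left(- \frac{47}{4}\right) + 215 = - \frac{705}{4} + 215 = \frac{155}{4}$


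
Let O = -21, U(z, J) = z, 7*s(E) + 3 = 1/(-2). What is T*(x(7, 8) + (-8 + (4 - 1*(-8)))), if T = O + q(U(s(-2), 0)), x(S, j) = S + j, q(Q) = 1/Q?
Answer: -437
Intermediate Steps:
s(E) = -½ (s(E) = -3/7 + (⅐)/(-2) = -3/7 + (⅐)*(-½) = -3/7 - 1/14 = -½)
q(Q) = 1/Q
T = -23 (T = -21 + 1/(-½) = -21 - 2 = -23)
T*(x(7, 8) + (-8 + (4 - 1*(-8)))) = -23*((7 + 8) + (-8 + (4 - 1*(-8)))) = -23*(15 + (-8 + (4 + 8))) = -23*(15 + (-8 + 12)) = -23*(15 + 4) = -23*19 = -437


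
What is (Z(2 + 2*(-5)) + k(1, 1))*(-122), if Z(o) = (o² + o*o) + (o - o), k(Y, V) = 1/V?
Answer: -15738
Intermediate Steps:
Z(o) = 2*o² (Z(o) = (o² + o²) + 0 = 2*o² + 0 = 2*o²)
(Z(2 + 2*(-5)) + k(1, 1))*(-122) = (2*(2 + 2*(-5))² + 1/1)*(-122) = (2*(2 - 10)² + 1)*(-122) = (2*(-8)² + 1)*(-122) = (2*64 + 1)*(-122) = (128 + 1)*(-122) = 129*(-122) = -15738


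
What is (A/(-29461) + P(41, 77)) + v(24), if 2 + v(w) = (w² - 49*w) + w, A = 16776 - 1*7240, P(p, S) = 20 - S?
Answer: -18717271/29461 ≈ -635.32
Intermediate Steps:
A = 9536 (A = 16776 - 7240 = 9536)
v(w) = -2 + w² - 48*w (v(w) = -2 + ((w² - 49*w) + w) = -2 + (w² - 48*w) = -2 + w² - 48*w)
(A/(-29461) + P(41, 77)) + v(24) = (9536/(-29461) + (20 - 1*77)) + (-2 + 24² - 48*24) = (9536*(-1/29461) + (20 - 77)) + (-2 + 576 - 1152) = (-9536/29461 - 57) - 578 = -1688813/29461 - 578 = -18717271/29461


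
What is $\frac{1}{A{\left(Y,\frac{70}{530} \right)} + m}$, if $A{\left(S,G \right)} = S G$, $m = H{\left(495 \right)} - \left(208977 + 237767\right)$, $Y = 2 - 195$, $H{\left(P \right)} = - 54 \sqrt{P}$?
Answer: $- \frac{1254975499}{560680709794309} + \frac{455058 \sqrt{55}}{560680709794309} \approx -2.2323 \cdot 10^{-6}$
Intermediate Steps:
$Y = -193$ ($Y = 2 - 195 = -193$)
$m = -446744 - 162 \sqrt{55}$ ($m = - 54 \sqrt{495} - \left(208977 + 237767\right) = - 54 \cdot 3 \sqrt{55} - 446744 = - 162 \sqrt{55} - 446744 = -446744 - 162 \sqrt{55} \approx -4.4795 \cdot 10^{5}$)
$A{\left(S,G \right)} = G S$
$\frac{1}{A{\left(Y,\frac{70}{530} \right)} + m} = \frac{1}{\frac{70}{530} \left(-193\right) - \left(446744 + 162 \sqrt{55}\right)} = \frac{1}{70 \cdot \frac{1}{530} \left(-193\right) - \left(446744 + 162 \sqrt{55}\right)} = \frac{1}{\frac{7}{53} \left(-193\right) - \left(446744 + 162 \sqrt{55}\right)} = \frac{1}{- \frac{1351}{53} - \left(446744 + 162 \sqrt{55}\right)} = \frac{1}{- \frac{23678783}{53} - 162 \sqrt{55}}$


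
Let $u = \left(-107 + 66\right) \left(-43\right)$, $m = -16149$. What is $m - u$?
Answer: $-17912$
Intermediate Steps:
$u = 1763$ ($u = \left(-41\right) \left(-43\right) = 1763$)
$m - u = -16149 - 1763 = -17912$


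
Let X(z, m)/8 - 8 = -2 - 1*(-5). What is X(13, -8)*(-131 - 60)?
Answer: -16808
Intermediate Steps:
X(z, m) = 88 (X(z, m) = 64 + 8*(-2 - 1*(-5)) = 64 + 8*(-2 + 5) = 64 + 8*3 = 64 + 24 = 88)
X(13, -8)*(-131 - 60) = 88*(-131 - 60) = 88*(-191) = -16808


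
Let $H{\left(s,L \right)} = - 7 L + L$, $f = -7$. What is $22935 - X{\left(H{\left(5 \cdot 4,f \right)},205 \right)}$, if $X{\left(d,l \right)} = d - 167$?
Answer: $23060$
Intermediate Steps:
$H{\left(s,L \right)} = - 6 L$
$X{\left(d,l \right)} = -167 + d$
$22935 - X{\left(H{\left(5 \cdot 4,f \right)},205 \right)} = 22935 - \left(-167 - -42\right) = 22935 - \left(-167 + 42\right) = 22935 - -125 = 22935 + 125 = 23060$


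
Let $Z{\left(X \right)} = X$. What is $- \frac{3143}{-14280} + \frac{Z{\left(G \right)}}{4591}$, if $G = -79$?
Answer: $\frac{1900199}{9365640} \approx 0.20289$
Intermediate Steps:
$- \frac{3143}{-14280} + \frac{Z{\left(G \right)}}{4591} = - \frac{3143}{-14280} - \frac{79}{4591} = \left(-3143\right) \left(- \frac{1}{14280}\right) - \frac{79}{4591} = \frac{449}{2040} - \frac{79}{4591} = \frac{1900199}{9365640}$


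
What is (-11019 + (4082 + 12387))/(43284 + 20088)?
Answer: 2725/31686 ≈ 0.086000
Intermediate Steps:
(-11019 + (4082 + 12387))/(43284 + 20088) = (-11019 + 16469)/63372 = 5450*(1/63372) = 2725/31686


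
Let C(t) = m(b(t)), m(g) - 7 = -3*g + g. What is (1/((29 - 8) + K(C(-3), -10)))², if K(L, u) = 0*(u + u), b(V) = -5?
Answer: 1/441 ≈ 0.0022676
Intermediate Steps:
m(g) = 7 - 2*g (m(g) = 7 + (-3*g + g) = 7 - 2*g)
C(t) = 17 (C(t) = 7 - 2*(-5) = 7 + 10 = 17)
K(L, u) = 0 (K(L, u) = 0*(2*u) = 0)
(1/((29 - 8) + K(C(-3), -10)))² = (1/((29 - 8) + 0))² = (1/(21 + 0))² = (1/21)² = 1/441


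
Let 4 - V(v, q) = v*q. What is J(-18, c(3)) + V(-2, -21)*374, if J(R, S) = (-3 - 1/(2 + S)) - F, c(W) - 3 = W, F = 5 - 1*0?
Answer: -113761/8 ≈ -14220.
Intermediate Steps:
F = 5 (F = 5 + 0 = 5)
c(W) = 3 + W
V(v, q) = 4 - q*v (V(v, q) = 4 - v*q = 4 - q*v)
J(R, S) = -8 - 1/(2 + S) (J(R, S) = (-3 - 1/(2 + S)) - 1*5 = (-3 - 1/(2 + S)) - 5 = -8 - 1/(2 + S))
J(-18, c(3)) + V(-2, -21)*374 = (-17 - 8*(3 + 3))/(2 + (3 + 3)) + (4 - 1*(-21)*(-2))*374 = (-17 - 8*6)/(2 + 6) + (4 - 42)*374 = (-17 - 48)/8 - 38*374 = (⅛)*(-65) - 14212 = -65/8 - 14212 = -113761/8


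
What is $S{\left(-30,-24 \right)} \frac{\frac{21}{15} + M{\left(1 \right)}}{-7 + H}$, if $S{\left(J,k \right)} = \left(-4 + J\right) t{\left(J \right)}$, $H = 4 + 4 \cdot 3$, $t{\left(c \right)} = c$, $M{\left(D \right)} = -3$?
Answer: $- \frac{544}{3} \approx -181.33$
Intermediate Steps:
$H = 16$ ($H = 4 + 12 = 16$)
$S{\left(J,k \right)} = J \left(-4 + J\right)$ ($S{\left(J,k \right)} = \left(-4 + J\right) J = J \left(-4 + J\right)$)
$S{\left(-30,-24 \right)} \frac{\frac{21}{15} + M{\left(1 \right)}}{-7 + H} = - 30 \left(-4 - 30\right) \frac{\frac{21}{15} - 3}{-7 + 16} = \left(-30\right) \left(-34\right) \frac{21 \cdot \frac{1}{15} - 3}{9} = 1020 \left(\frac{7}{5} - 3\right) \frac{1}{9} = 1020 \left(\left(- \frac{8}{5}\right) \frac{1}{9}\right) = 1020 \left(- \frac{8}{45}\right) = - \frac{544}{3}$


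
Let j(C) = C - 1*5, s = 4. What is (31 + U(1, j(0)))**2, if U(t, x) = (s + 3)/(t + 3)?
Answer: 17161/16 ≈ 1072.6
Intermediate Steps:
j(C) = -5 + C (j(C) = C - 5 = -5 + C)
U(t, x) = 7/(3 + t) (U(t, x) = (4 + 3)/(t + 3) = 7/(3 + t))
(31 + U(1, j(0)))**2 = (31 + 7/(3 + 1))**2 = (31 + 7/4)**2 = (131/4)**2 = 17161/16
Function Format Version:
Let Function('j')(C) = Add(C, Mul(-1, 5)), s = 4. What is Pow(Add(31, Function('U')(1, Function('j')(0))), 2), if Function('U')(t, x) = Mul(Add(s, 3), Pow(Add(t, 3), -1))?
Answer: Rational(17161, 16) ≈ 1072.6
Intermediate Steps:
Function('j')(C) = Add(-5, C) (Function('j')(C) = Add(C, -5) = Add(-5, C))
Function('U')(t, x) = Mul(7, Pow(Add(3, t), -1)) (Function('U')(t, x) = Mul(Add(4, 3), Pow(Add(t, 3), -1)) = Mul(7, Pow(Add(3, t), -1)))
Pow(Add(31, Function('U')(1, Function('j')(0))), 2) = Pow(Add(31, Mul(7, Pow(Add(3, 1), -1))), 2) = Pow(Add(31, Mul(7, Pow(4, -1))), 2) = Pow(Add(31, Mul(7, Rational(1, 4))), 2) = Pow(Add(31, Rational(7, 4)), 2) = Pow(Rational(131, 4), 2) = Rational(17161, 16)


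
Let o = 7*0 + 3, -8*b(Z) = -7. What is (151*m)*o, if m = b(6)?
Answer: 3171/8 ≈ 396.38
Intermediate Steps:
b(Z) = 7/8 (b(Z) = -1/8*(-7) = 7/8)
o = 3 (o = 0 + 3 = 3)
m = 7/8 ≈ 0.87500
(151*m)*o = (151*(7/8))*3 = (1057/8)*3 = 3171/8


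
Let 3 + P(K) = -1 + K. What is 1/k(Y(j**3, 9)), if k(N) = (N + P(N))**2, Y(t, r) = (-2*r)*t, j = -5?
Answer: 1/20214016 ≈ 4.9471e-8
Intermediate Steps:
P(K) = -4 + K (P(K) = -3 + (-1 + K) = -4 + K)
Y(t, r) = -2*r*t
k(N) = (-4 + 2*N)**2 (k(N) = (N + (-4 + N))**2 = (-4 + 2*N)**2)
1/k(Y(j**3, 9)) = 1/(4*(-2 - 2*9*(-5)**3)**2) = 1/(4*(-2 - 2*9*(-125))**2) = 1/(4*(-2 + 2250)**2) = 1/(4*2248**2) = 1/(4*5053504) = 1/20214016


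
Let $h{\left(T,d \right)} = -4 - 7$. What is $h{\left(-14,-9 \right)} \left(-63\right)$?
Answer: $693$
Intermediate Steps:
$h{\left(T,d \right)} = -11$
$h{\left(-14,-9 \right)} \left(-63\right) = \left(-11\right) \left(-63\right) = 693$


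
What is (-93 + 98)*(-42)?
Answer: -210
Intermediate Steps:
(-93 + 98)*(-42) = 5*(-42) = -210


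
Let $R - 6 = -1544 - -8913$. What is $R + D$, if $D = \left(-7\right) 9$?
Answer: $7312$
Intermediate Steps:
$D = -63$
$R = 7375$ ($R = 6 - -7369 = 6 + \left(-1544 + 8913\right) = 6 + 7369 = 7375$)
$R + D = 7375 - 63 = 7312$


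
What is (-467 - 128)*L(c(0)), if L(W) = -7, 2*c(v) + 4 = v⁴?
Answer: 4165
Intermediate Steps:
c(v) = -2 + v⁴/2
(-467 - 128)*L(c(0)) = (-467 - 128)*(-7) = -595*(-7) = 4165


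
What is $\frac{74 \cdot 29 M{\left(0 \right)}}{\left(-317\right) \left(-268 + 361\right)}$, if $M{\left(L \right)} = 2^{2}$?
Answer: $- \frac{8584}{29481} \approx -0.29117$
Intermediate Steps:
$M{\left(L \right)} = 4$
$\frac{74 \cdot 29 M{\left(0 \right)}}{\left(-317\right) \left(-268 + 361\right)} = \frac{74 \cdot 29 \cdot 4}{\left(-317\right) \left(-268 + 361\right)} = \frac{2146 \cdot 4}{\left(-317\right) 93} = \frac{8584}{-29481} = 8584 \left(- \frac{1}{29481}\right) = - \frac{8584}{29481}$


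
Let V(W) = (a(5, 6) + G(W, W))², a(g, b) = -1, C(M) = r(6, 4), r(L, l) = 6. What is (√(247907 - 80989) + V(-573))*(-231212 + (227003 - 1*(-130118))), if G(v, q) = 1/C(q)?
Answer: 3147725/36 + 125909*√166918 ≈ 5.1528e+7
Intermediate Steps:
C(M) = 6
G(v, q) = ⅙ (G(v, q) = 1/6 = ⅙)
V(W) = 25/36 (V(W) = (-1 + ⅙)² = (-⅚)² = 25/36)
(√(247907 - 80989) + V(-573))*(-231212 + (227003 - 1*(-130118))) = (√(247907 - 80989) + 25/36)*(-231212 + (227003 - 1*(-130118))) = (√166918 + 25/36)*(-231212 + (227003 + 130118)) = (25/36 + √166918)*(-231212 + 357121) = (25/36 + √166918)*125909 = 3147725/36 + 125909*√166918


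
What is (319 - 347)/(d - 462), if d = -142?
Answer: 7/151 ≈ 0.046358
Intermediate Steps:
(319 - 347)/(d - 462) = (319 - 347)/(-142 - 462) = -28/(-604) = -28*(-1/604) = 7/151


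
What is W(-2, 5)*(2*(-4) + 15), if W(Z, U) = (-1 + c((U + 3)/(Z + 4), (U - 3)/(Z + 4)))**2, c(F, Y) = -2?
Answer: 63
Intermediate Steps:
W(Z, U) = 9 (W(Z, U) = (-1 - 2)**2 = (-3)**2 = 9)
W(-2, 5)*(2*(-4) + 15) = 9*(2*(-4) + 15) = 9*(-8 + 15) = 9*7 = 63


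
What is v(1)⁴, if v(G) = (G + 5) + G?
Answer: 2401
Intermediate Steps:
v(G) = 5 + 2*G (v(G) = (5 + G) + G = 5 + 2*G)
v(1)⁴ = (5 + 2*1)⁴ = (5 + 2)⁴ = 7⁴ = 2401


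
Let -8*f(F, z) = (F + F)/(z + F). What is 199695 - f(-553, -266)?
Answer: 93457339/468 ≈ 1.9970e+5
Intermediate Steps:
f(F, z) = -F/(4*(F + z)) (f(F, z) = -(F + F)/(8*(z + F)) = -2*F/(8*(F + z)) = -F/(4*(F + z)))
199695 - f(-553, -266) = 199695 - (-1)*(-553)/(4*(-553) + 4*(-266)) = 199695 - (-1)*(-553)/(-2212 - 1064) = 199695 - (-1)*(-553)/(-3276) = 199695 - (-1)*(-553)*(-1)/3276 = 199695 - 1*(-79/468) = 199695 + 79/468 = 93457339/468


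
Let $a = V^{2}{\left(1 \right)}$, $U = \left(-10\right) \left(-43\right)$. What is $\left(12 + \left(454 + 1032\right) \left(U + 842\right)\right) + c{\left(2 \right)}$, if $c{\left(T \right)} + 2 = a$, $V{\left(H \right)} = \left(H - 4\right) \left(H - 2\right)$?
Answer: $1890211$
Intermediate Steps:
$V{\left(H \right)} = \left(-4 + H\right) \left(-2 + H\right)$
$U = 430$
$a = 9$ ($a = \left(8 + 1^{2} - 6\right)^{2} = \left(8 + 1 - 6\right)^{2} = 3^{2} = 9$)
$c{\left(T \right)} = 7$ ($c{\left(T \right)} = -2 + 9 = 7$)
$\left(12 + \left(454 + 1032\right) \left(U + 842\right)\right) + c{\left(2 \right)} = \left(12 + \left(454 + 1032\right) \left(430 + 842\right)\right) + 7 = \left(12 + 1486 \cdot 1272\right) + 7 = \left(12 + 1890192\right) + 7 = 1890204 + 7 = 1890211$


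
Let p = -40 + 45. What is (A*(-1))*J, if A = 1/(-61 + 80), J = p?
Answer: -5/19 ≈ -0.26316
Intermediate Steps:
p = 5
J = 5
A = 1/19 ≈ 0.052632
(A*(-1))*J = ((1/19)*(-1))*5 = -1/19*5 = -5/19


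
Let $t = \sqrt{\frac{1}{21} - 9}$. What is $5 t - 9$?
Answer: $-9 + \frac{10 i \sqrt{987}}{21} \approx -9.0 + 14.96 i$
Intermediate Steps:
$t = \frac{2 i \sqrt{987}}{21}$ ($t = \sqrt{\frac{1}{21} - 9} = \sqrt{- \frac{188}{21}} = \frac{2 i \sqrt{987}}{21} \approx 2.9921 i$)
$5 t - 9 = 5 \frac{2 i \sqrt{987}}{21} - 9 = \frac{10 i \sqrt{987}}{21} - 9 = -9 + \frac{10 i \sqrt{987}}{21}$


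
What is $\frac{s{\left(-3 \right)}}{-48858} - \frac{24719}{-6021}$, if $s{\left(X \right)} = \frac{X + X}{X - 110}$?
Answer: $\frac{22745404300}{5540277339} \approx 4.1055$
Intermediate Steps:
$s{\left(X \right)} = \frac{2 X}{-110 + X}$
$\frac{s{\left(-3 \right)}}{-48858} - \frac{24719}{-6021} = \frac{2 \left(-3\right) \frac{1}{-110 - 3}}{-48858} - \frac{24719}{-6021} = 2 \left(-3\right) \frac{1}{-113} \left(- \frac{1}{48858}\right) - - \frac{24719}{6021} = 2 \left(-3\right) \left(- \frac{1}{113}\right) \left(- \frac{1}{48858}\right) + \frac{24719}{6021} = \frac{6}{113} \left(- \frac{1}{48858}\right) + \frac{24719}{6021} = - \frac{1}{920159} + \frac{24719}{6021} = \frac{22745404300}{5540277339}$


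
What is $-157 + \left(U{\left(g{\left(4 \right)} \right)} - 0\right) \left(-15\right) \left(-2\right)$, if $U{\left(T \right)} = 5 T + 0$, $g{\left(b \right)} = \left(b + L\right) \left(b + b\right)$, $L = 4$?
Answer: $9443$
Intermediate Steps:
$g{\left(b \right)} = 2 b \left(4 + b\right)$ ($g{\left(b \right)} = \left(b + 4\right) \left(b + b\right) = \left(4 + b\right) 2 b = 2 b \left(4 + b\right)$)
$U{\left(T \right)} = 5 T$
$-157 + \left(U{\left(g{\left(4 \right)} \right)} - 0\right) \left(-15\right) \left(-2\right) = -157 + \left(5 \cdot 2 \cdot 4 \left(4 + 4\right) - 0\right) \left(-15\right) \left(-2\right) = -157 + \left(5 \cdot 2 \cdot 4 \cdot 8 + 0\right) \left(-15\right) \left(-2\right) = -157 + \left(5 \cdot 64 + 0\right) \left(-15\right) \left(-2\right) = -157 + \left(320 + 0\right) \left(-15\right) \left(-2\right) = -157 + 320 \left(-15\right) \left(-2\right) = -157 - -9600 = -157 + 9600 = 9443$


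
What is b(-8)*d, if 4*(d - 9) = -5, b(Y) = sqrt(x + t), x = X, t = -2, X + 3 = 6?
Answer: 31/4 ≈ 7.7500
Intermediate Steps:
X = 3 (X = -3 + 6 = 3)
x = 3
b(Y) = 1 (b(Y) = sqrt(3 - 2) = sqrt(1) = 1)
d = 31/4 (d = 9 + (1/4)*(-5) = 9 - 5/4 = 31/4 ≈ 7.7500)
b(-8)*d = 1*(31/4) = 31/4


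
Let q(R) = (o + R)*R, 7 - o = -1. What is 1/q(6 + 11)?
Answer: 1/425 ≈ 0.0023529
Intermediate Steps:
o = 8 (o = 7 - 1*(-1) = 7 + 1 = 8)
q(R) = R*(8 + R) (q(R) = (8 + R)*R = R*(8 + R))
1/q(6 + 11) = 1/((6 + 11)*(8 + (6 + 11))) = 1/(17*(8 + 17)) = 1/(17*25) = 1/425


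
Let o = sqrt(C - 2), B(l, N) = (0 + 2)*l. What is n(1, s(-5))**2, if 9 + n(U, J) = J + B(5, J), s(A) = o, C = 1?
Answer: 2*I ≈ 2.0*I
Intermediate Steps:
B(l, N) = 2*l
o = I (o = sqrt(1 - 2) = sqrt(-1) = I ≈ 1.0*I)
s(A) = I
n(U, J) = 1 + J (n(U, J) = -9 + (J + 2*5) = -9 + (J + 10) = -9 + (10 + J) = 1 + J)
n(1, s(-5))**2 = (1 + I)**2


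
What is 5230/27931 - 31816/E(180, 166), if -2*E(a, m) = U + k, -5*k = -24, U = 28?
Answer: 54191370/27931 ≈ 1940.2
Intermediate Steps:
k = 24/5 (k = -1/5*(-24) = 24/5 ≈ 4.8000)
E(a, m) = -82/5 (E(a, m) = -(28 + 24/5)/2 = -1/2*164/5 = -82/5)
5230/27931 - 31816/E(180, 166) = 5230/27931 - 31816/(-82/5) = 5230*(1/27931) - 31816*(-5/82) = 5230/27931 + 1940 = 54191370/27931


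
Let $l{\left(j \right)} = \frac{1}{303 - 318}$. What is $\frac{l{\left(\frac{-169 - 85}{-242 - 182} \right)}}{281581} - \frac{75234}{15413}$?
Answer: $- \frac{317766989723}{65100119295} \approx -4.8812$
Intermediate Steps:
$l{\left(j \right)} = - \frac{1}{15}$ ($l{\left(j \right)} = \frac{1}{-15} = - \frac{1}{15}$)
$\frac{l{\left(\frac{-169 - 85}{-242 - 182} \right)}}{281581} - \frac{75234}{15413} = - \frac{1}{15 \cdot 281581} - \frac{75234}{15413} = \left(- \frac{1}{15}\right) \frac{1}{281581} - \frac{75234}{15413} = - \frac{1}{4223715} - \frac{75234}{15413} = - \frac{317766989723}{65100119295}$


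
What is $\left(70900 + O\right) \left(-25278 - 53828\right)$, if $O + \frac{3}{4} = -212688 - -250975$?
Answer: $- \frac{17274574985}{2} \approx -8.6373 \cdot 10^{9}$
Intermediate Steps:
$O = \frac{153145}{4}$ ($O = - \frac{3}{4} - -38287 = - \frac{3}{4} + \left(-212688 + 250975\right) = - \frac{3}{4} + 38287 = \frac{153145}{4} \approx 38286.0$)
$\left(70900 + O\right) \left(-25278 - 53828\right) = \left(70900 + \frac{153145}{4}\right) \left(-25278 - 53828\right) = \frac{436745}{4} \left(-79106\right) = - \frac{17274574985}{2}$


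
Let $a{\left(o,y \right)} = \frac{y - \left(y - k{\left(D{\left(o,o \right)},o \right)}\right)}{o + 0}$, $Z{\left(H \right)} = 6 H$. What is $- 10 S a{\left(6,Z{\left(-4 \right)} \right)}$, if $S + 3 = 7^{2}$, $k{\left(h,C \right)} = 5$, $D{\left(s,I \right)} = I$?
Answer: $- \frac{1150}{3} \approx -383.33$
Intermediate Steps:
$S = 46$ ($S = -3 + 7^{2} = -3 + 49 = 46$)
$a{\left(o,y \right)} = \frac{5}{o}$ ($a{\left(o,y \right)} = \frac{y - \left(-5 + y\right)}{o + 0} = \frac{5}{o}$)
$- 10 S a{\left(6,Z{\left(-4 \right)} \right)} = \left(-10\right) 46 \cdot \frac{5}{6} = - 460 \cdot 5 \cdot \frac{1}{6} = \left(-460\right) \frac{5}{6} = - \frac{1150}{3}$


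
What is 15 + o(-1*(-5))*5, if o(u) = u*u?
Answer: 140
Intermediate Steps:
o(u) = u²
15 + o(-1*(-5))*5 = 15 + (-1*(-5))²*5 = 15 + 5²*5 = 15 + 25*5 = 15 + 125 = 140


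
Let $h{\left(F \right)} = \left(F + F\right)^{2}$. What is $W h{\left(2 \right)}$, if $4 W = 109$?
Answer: $436$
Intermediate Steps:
$W = \frac{109}{4}$ ($W = \frac{1}{4} \cdot 109 = \frac{109}{4} \approx 27.25$)
$h{\left(F \right)} = 4 F^{2}$ ($h{\left(F \right)} = \left(2 F\right)^{2} = 4 F^{2}$)
$W h{\left(2 \right)} = \frac{109 \cdot 4 \cdot 2^{2}}{4} = \frac{109 \cdot 4 \cdot 4}{4} = \frac{109}{4} \cdot 16 = 436$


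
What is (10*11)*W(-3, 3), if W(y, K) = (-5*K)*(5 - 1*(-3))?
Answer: -13200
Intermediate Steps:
W(y, K) = -40*K (W(y, K) = (-5*K)*(5 + 3) = -5*K*8 = -40*K)
(10*11)*W(-3, 3) = (10*11)*(-40*3) = 110*(-120) = -13200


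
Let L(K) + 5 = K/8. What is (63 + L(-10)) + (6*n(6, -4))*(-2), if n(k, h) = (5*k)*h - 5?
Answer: 6227/4 ≈ 1556.8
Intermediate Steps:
n(k, h) = -5 + 5*h*k (n(k, h) = 5*h*k - 5 = -5 + 5*h*k)
L(K) = -5 + K/8
(63 + L(-10)) + (6*n(6, -4))*(-2) = (63 + (-5 + (⅛)*(-10))) + (6*(-5 + 5*(-4)*6))*(-2) = (63 + (-5 - 5/4)) + (6*(-5 - 120))*(-2) = (63 - 25/4) + (6*(-125))*(-2) = 227/4 - 750*(-2) = 227/4 + 1500 = 6227/4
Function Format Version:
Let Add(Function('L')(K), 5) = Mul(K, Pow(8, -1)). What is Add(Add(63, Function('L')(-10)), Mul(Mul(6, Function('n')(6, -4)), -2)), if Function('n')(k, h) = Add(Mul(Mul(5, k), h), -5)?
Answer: Rational(6227, 4) ≈ 1556.8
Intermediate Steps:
Function('n')(k, h) = Add(-5, Mul(5, h, k)) (Function('n')(k, h) = Add(Mul(5, h, k), -5) = Add(-5, Mul(5, h, k)))
Function('L')(K) = Add(-5, Mul(Rational(1, 8), K)) (Function('L')(K) = Add(-5, Mul(K, Pow(8, -1))) = Add(-5, Mul(K, Rational(1, 8))) = Add(-5, Mul(Rational(1, 8), K)))
Add(Add(63, Function('L')(-10)), Mul(Mul(6, Function('n')(6, -4)), -2)) = Add(Add(63, Add(-5, Mul(Rational(1, 8), -10))), Mul(Mul(6, Add(-5, Mul(5, -4, 6))), -2)) = Add(Add(63, Add(-5, Rational(-5, 4))), Mul(Mul(6, Add(-5, -120)), -2)) = Add(Add(63, Rational(-25, 4)), Mul(Mul(6, -125), -2)) = Add(Rational(227, 4), Mul(-750, -2)) = Add(Rational(227, 4), 1500) = Rational(6227, 4)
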